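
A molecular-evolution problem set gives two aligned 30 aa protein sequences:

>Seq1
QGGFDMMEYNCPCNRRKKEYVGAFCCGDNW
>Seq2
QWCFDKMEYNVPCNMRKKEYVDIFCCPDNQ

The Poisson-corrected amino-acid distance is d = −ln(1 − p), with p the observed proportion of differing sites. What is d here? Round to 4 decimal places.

0.3567

The sequences differ at positions 2 (G/W), 3 (G/C), 6 (M/K), 11 (C/V), 15 (R/M), 22 (G/D), 23 (A/I), 27 (G/P), 30 (W/Q).
p = 9/30 = 0.300000.
d = −ln(1 − 0.300000) = −ln(0.700000) = 0.3567.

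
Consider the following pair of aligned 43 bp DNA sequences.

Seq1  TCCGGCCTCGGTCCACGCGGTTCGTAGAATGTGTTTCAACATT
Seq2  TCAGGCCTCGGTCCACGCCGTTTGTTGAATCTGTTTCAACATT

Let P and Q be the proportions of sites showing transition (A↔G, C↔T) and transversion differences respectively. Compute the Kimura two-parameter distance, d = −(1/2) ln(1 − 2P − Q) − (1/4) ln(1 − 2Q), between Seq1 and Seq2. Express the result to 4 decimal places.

0.1266

Differing sites — 3:C/A (Tv); 19:G/C (Tv); 23:C/T (Ti); 26:A/T (Tv); 31:G/C (Tv).
Of the 5 differences, 1 transition and 4 transversions over 43 sites: P = 1/43 = 0.023256, Q = 4/43 = 0.093023.
d = −0.5·ln(0.860465) − 0.25·ln(0.813954) = −0.5·(-0.150282) − 0.25·(-0.205851) = 0.1266.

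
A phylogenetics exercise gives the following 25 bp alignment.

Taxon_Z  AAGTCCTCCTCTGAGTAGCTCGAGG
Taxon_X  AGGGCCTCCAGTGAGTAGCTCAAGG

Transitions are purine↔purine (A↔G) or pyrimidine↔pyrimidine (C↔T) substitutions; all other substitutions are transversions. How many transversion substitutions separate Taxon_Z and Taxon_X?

Differing sites — 2:A/G (Ti); 4:T/G (Tv); 10:T/A (Tv); 11:C/G (Tv); 22:G/A (Ti).
Of the 5 differences, 2 transitions and 3 transversions, so the answer is 3.

3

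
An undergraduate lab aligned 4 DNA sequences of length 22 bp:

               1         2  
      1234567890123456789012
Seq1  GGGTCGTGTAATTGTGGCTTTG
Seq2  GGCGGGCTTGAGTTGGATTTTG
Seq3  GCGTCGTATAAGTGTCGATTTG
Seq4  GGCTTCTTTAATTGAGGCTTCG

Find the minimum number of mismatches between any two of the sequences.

Pairwise Hamming distances:
  Seq1 vs Seq2: 11
  Seq1 vs Seq3: 5
  Seq1 vs Seq4: 6
  Seq2 vs Seq3: 12
  Seq2 vs Seq4: 11
  Seq3 vs Seq4: 10
The smallest is 5, between Seq1 and Seq3.

5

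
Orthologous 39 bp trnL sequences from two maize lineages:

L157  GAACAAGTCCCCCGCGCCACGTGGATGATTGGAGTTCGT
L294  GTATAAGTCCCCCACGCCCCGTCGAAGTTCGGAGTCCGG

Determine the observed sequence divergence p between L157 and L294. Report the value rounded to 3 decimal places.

0.256

The sequences differ at positions 2 (A/T), 4 (C/T), 14 (G/A), 19 (A/C), 23 (G/C), 26 (T/A), 28 (A/T), 30 (T/C), 36 (T/C), 39 (T/G).
There are 10 differences over 39 sites, so p = 10/39 = 0.256.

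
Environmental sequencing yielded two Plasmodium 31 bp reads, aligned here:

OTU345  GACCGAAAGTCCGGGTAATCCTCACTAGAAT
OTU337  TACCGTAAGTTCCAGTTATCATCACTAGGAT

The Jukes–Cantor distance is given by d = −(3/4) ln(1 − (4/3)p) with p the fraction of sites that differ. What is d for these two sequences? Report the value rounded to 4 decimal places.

The sequences differ at positions 1 (G/T), 6 (A/T), 11 (C/T), 13 (G/C), 14 (G/A), 17 (A/T), 21 (C/A), 29 (A/G).
p = 8/31 = 0.258065.
d = −0.75 · ln(1 − (4/3)·0.258065) = −0.75 · ln(0.655913) = −0.75 · (-0.421727) = 0.3163.

0.3163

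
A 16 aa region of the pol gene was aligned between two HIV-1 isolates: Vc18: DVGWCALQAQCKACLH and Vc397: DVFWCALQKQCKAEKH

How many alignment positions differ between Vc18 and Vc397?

The sequences differ at positions 3 (G/F), 9 (A/K), 14 (C/E), 15 (L/K).
That gives 4 mismatches out of 16 aligned sites, so the Hamming distance is 4.

4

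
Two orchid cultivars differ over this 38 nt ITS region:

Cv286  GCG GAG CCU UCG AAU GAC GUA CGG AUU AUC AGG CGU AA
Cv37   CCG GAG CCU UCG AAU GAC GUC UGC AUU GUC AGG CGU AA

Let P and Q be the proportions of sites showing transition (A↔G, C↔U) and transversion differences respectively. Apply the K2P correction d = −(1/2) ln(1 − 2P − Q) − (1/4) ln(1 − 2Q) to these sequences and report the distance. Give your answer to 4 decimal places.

0.1448

Differing sites — 1:G/C (Tv); 21:A/C (Tv); 22:C/U (Ti); 24:G/C (Tv); 28:A/G (Ti).
Of the 5 differences, 2 transitions and 3 transversions over 38 sites: P = 2/38 = 0.052632, Q = 3/38 = 0.078947.
d = −0.5·ln(0.815789) − 0.25·ln(0.842106) = −0.5·(-0.203600) − 0.25·(-0.171849) = 0.1448.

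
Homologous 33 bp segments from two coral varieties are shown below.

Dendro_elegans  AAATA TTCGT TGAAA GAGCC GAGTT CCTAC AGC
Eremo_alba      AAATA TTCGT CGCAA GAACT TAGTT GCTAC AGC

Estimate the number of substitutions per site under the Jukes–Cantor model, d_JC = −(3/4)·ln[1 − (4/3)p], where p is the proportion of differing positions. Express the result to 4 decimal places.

Differing sites — 11:T/C; 13:A/C; 18:G/A; 20:C/T; 21:G/T; 26:C/G.
p = 6/33 = 0.181818.
d = −0.75 · ln(1 − (4/3)·0.181818) = −0.75 · ln(0.757576) = −0.75 · (-0.277631) = 0.2082.

0.2082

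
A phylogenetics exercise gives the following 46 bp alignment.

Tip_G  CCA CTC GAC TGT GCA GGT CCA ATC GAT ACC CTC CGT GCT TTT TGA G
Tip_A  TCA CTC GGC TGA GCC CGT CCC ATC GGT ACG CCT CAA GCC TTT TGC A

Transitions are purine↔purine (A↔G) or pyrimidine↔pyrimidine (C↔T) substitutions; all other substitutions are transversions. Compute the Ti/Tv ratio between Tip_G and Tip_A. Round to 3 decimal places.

1.143

The sequences differ at positions 1 (C/T, transition), 8 (A/G, transition), 12 (T/A, transversion), 15 (A/C, transversion), 16 (G/C, transversion), 21 (A/C, transversion), 26 (A/G, transition), 30 (C/G, transversion), 32 (T/C, transition), 33 (C/T, transition), 35 (G/A, transition), 36 (T/A, transversion), 39 (T/C, transition), 45 (A/C, transversion), 46 (G/A, transition).
Of the 15 differences, 8 transitions and 7 transversions, so Ti/Tv = 8/7 = 1.143.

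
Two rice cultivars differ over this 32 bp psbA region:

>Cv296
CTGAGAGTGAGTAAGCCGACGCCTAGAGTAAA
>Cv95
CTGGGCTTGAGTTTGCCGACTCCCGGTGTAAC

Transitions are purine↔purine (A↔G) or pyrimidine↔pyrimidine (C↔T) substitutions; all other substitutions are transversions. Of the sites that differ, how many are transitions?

Mismatches occur at site 4 (A↔G, transition), site 6 (A↔C, transversion), site 7 (G↔T, transversion), site 13 (A↔T, transversion), site 14 (A↔T, transversion), site 21 (G↔T, transversion), site 24 (T↔C, transition), site 25 (A↔G, transition), site 27 (A↔T, transversion), site 32 (A↔C, transversion).
Of the 10 differences, 3 transitions and 7 transversions, so the answer is 3.

3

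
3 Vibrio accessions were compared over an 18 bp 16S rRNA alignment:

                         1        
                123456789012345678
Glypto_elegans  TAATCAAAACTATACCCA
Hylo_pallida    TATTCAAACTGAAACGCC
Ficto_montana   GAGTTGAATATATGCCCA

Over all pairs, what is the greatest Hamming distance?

11

Pairwise Hamming distances:
  Glypto_elegans vs Hylo_pallida: 7
  Glypto_elegans vs Ficto_montana: 7
  Hylo_pallida vs Ficto_montana: 11
The largest is 11, between Hylo_pallida and Ficto_montana.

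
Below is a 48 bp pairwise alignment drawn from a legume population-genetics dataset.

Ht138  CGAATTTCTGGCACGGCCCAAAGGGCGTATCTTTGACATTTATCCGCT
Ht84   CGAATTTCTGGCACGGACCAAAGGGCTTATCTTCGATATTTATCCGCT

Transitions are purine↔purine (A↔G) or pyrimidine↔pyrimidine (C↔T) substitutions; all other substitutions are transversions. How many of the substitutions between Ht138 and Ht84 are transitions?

The sequences differ at positions 17 (C/A, transversion), 27 (G/T, transversion), 34 (T/C, transition), 37 (C/T, transition).
Of the 4 differences, 2 transitions and 2 transversions, so the answer is 2.

2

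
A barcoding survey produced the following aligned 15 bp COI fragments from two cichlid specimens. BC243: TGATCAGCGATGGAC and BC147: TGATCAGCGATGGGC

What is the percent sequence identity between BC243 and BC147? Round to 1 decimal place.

93.3%

Differing sites — 14:A/G.
14 of the 15 sites match, so the percent identity is 14/15 × 100 = 93.3%.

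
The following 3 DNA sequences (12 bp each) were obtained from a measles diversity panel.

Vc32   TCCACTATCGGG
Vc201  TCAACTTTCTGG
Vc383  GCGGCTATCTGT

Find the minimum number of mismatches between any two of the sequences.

3

Pairwise Hamming distances:
  Vc32 vs Vc201: 3
  Vc32 vs Vc383: 5
  Vc201 vs Vc383: 5
The smallest is 3, between Vc32 and Vc201.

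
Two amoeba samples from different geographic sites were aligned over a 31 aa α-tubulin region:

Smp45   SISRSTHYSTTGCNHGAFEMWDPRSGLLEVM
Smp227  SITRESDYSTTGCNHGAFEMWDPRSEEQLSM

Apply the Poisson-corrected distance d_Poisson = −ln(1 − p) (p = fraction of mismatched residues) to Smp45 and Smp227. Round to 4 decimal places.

The sequences differ at positions 3 (S/T), 5 (S/E), 6 (T/S), 7 (H/D), 26 (G/E), 27 (L/E), 28 (L/Q), 29 (E/L), 30 (V/S).
p = 9/31 = 0.290323.
d = −ln(1 − 0.290323) = −ln(0.709677) = 0.3429.

0.3429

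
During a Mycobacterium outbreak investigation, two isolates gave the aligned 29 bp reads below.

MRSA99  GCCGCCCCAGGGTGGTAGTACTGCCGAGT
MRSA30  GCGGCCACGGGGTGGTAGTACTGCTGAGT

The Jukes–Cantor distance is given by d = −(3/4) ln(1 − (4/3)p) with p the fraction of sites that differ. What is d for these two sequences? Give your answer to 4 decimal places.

0.1524

Differing sites — 3:C/G; 7:C/A; 9:A/G; 25:C/T.
p = 4/29 = 0.137931.
d = −0.75 · ln(1 − (4/3)·0.137931) = −0.75 · ln(0.816092) = −0.75 · (-0.203228) = 0.1524.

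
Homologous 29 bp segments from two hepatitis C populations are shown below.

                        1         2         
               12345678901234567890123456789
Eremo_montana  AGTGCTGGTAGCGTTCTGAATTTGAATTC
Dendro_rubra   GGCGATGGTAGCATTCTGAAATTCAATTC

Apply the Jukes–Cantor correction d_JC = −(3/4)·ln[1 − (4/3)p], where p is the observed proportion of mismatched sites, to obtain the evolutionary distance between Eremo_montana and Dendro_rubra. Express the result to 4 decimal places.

0.2421

Differing sites — 1:A/G; 3:T/C; 5:C/A; 13:G/A; 21:T/A; 24:G/C.
p = 6/29 = 0.206897.
d = −0.75 · ln(1 − (4/3)·0.206897) = −0.75 · ln(0.724137) = −0.75 · (-0.322775) = 0.2421.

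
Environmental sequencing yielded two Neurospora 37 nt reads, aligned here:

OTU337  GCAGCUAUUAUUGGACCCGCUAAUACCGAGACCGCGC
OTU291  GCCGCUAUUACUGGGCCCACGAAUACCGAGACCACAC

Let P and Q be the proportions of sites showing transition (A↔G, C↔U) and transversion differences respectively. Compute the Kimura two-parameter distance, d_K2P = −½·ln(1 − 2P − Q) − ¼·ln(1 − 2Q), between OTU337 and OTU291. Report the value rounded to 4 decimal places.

0.2246

The sequences differ at positions 3 (A/C, transversion), 11 (U/C, transition), 15 (A/G, transition), 19 (G/A, transition), 21 (U/G, transversion), 34 (G/A, transition), 36 (G/A, transition).
Of the 7 differences, 5 transitions and 2 transversions over 37 sites: P = 5/37 = 0.135135, Q = 2/37 = 0.054054.
d = −0.5·ln(0.675676) − 0.25·ln(0.891892) = −0.5·(-0.392042) − 0.25·(-0.114410) = 0.2246.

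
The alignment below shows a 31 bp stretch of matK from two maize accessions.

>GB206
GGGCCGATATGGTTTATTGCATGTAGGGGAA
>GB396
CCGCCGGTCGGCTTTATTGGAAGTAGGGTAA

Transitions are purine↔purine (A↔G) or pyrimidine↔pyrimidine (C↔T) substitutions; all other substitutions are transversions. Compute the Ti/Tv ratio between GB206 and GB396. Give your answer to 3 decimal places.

Mismatches occur at site 1 (G↔C, transversion), site 2 (G↔C, transversion), site 7 (A↔G, transition), site 9 (A↔C, transversion), site 10 (T↔G, transversion), site 12 (G↔C, transversion), site 20 (C↔G, transversion), site 22 (T↔A, transversion), site 29 (G↔T, transversion).
Of the 9 differences, 1 transition and 8 transversions, so Ti/Tv = 1/8 = 0.125.

0.125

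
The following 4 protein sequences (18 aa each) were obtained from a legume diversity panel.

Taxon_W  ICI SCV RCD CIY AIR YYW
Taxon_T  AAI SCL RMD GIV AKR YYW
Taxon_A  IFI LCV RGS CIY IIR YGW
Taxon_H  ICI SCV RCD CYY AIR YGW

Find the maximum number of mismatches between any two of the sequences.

11

Pairwise Hamming distances:
  Taxon_W vs Taxon_T: 7
  Taxon_W vs Taxon_A: 6
  Taxon_W vs Taxon_H: 2
  Taxon_T vs Taxon_A: 11
  Taxon_T vs Taxon_H: 9
  Taxon_A vs Taxon_H: 6
The largest is 11, between Taxon_T and Taxon_A.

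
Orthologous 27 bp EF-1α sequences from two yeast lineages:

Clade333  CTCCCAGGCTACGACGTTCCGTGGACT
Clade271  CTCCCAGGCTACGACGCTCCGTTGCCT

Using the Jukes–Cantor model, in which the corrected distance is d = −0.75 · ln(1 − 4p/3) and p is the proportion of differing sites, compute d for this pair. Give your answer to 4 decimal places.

0.1203

Differing sites — 17:T/C; 23:G/T; 25:A/C.
p = 3/27 = 0.111111.
d = −0.75 · ln(1 − (4/3)·0.111111) = −0.75 · ln(0.851852) = −0.75 · (-0.160342) = 0.1203.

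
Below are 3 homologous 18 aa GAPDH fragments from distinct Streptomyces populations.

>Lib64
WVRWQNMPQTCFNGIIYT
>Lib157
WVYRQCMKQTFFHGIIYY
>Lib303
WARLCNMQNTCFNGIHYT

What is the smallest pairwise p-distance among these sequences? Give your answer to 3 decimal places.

Pairwise Hamming distances:
  Lib64 vs Lib157: 7
  Lib64 vs Lib303: 6
  Lib157 vs Lib303: 11
The smallest is 6 mismatches, between Lib64 and Lib303; p = 6/18 = 0.333.

0.333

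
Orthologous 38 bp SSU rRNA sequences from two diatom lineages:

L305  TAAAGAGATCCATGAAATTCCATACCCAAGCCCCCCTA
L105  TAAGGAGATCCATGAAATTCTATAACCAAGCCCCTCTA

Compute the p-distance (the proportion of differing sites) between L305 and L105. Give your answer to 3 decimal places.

0.105

Differing sites — 4:A/G; 21:C/T; 25:C/A; 35:C/T.
There are 4 differences over 38 sites, so p = 4/38 = 0.105.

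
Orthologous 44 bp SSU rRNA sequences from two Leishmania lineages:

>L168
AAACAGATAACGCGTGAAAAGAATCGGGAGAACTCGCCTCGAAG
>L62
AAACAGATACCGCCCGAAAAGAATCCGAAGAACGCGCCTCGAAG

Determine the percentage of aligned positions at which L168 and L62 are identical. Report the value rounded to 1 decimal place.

86.4%

Differing sites — 10:A/C; 14:G/C; 15:T/C; 26:G/C; 28:G/A; 34:T/G.
38 of the 44 sites match, so the percent identity is 38/44 × 100 = 86.4%.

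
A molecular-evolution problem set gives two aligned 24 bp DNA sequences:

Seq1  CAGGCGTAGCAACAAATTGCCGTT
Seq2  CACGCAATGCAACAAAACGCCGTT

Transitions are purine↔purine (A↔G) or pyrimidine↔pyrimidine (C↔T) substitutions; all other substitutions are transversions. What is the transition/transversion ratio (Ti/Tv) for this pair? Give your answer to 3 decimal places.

0.500

Differing sites — 3:G/C (Tv); 6:G/A (Ti); 7:T/A (Tv); 8:A/T (Tv); 17:T/A (Tv); 18:T/C (Ti).
Of the 6 differences, 2 transitions and 4 transversions, so Ti/Tv = 2/4 = 0.500.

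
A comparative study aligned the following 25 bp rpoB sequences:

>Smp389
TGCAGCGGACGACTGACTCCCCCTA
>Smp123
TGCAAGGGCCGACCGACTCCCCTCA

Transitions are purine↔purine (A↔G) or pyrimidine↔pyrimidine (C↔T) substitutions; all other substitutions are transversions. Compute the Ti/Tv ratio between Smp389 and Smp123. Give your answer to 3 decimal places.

2.000

Differing sites — 5:G/A (Ti); 6:C/G (Tv); 9:A/C (Tv); 14:T/C (Ti); 23:C/T (Ti); 24:T/C (Ti).
Of the 6 differences, 4 transitions and 2 transversions, so Ti/Tv = 4/2 = 2.000.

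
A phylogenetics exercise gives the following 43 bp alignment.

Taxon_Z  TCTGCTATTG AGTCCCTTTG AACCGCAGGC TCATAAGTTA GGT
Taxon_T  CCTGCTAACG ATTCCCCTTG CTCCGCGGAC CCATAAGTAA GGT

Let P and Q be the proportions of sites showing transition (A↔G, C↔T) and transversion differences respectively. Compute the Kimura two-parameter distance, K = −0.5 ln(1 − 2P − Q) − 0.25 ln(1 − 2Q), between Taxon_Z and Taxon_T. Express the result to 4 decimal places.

0.3177

Mismatches occur at site 1 (T↔C, transition), site 8 (T↔A, transversion), site 9 (T↔C, transition), site 12 (G↔T, transversion), site 17 (T↔C, transition), site 21 (A↔C, transversion), site 22 (A↔T, transversion), site 27 (A↔G, transition), site 29 (G↔A, transition), site 31 (T↔C, transition), site 39 (T↔A, transversion).
Of the 11 differences, 6 transitions and 5 transversions over 43 sites: P = 6/43 = 0.139535, Q = 5/43 = 0.116279.
d = −0.5·ln(0.604651) − 0.25·ln(0.767442) = −0.5·(-0.503104) − 0.25·(-0.264692) = 0.3177.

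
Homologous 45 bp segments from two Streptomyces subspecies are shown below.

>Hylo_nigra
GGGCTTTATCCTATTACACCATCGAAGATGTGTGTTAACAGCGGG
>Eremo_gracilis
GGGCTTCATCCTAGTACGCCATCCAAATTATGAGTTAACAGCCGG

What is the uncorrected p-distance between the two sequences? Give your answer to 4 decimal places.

0.2000

Differing sites — 7:T/C; 14:T/G; 18:A/G; 24:G/C; 27:G/A; 28:A/T; 30:G/A; 33:T/A; 43:G/C.
There are 9 differences over 45 sites, so p = 9/45 = 0.2000.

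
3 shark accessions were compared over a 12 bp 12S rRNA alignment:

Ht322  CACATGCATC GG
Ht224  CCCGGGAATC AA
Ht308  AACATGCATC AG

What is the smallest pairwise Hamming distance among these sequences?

Pairwise Hamming distances:
  Ht322 vs Ht224: 6
  Ht322 vs Ht308: 2
  Ht224 vs Ht308: 6
The smallest is 2, between Ht322 and Ht308.

2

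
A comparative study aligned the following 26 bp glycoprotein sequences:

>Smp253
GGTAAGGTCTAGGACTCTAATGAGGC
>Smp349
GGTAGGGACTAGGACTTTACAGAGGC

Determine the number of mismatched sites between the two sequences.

The sequences differ at positions 5 (A/G), 8 (T/A), 17 (C/T), 20 (A/C), 21 (T/A).
That gives 5 mismatches out of 26 aligned sites, so the Hamming distance is 5.

5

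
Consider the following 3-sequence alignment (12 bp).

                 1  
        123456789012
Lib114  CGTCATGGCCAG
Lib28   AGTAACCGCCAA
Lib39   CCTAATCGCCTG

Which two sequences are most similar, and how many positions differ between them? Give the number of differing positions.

Pairwise Hamming distances:
  Lib114 vs Lib28: 5
  Lib114 vs Lib39: 4
  Lib28 vs Lib39: 5
The smallest is 4, between Lib114 and Lib39.

4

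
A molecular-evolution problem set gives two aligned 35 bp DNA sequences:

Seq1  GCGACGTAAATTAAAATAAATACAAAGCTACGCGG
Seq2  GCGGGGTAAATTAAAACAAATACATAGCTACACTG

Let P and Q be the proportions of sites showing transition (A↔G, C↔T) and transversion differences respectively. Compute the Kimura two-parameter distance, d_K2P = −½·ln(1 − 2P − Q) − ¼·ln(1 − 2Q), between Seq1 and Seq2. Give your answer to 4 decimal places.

The sequences differ at positions 4 (A/G, transition), 5 (C/G, transversion), 17 (T/C, transition), 25 (A/T, transversion), 32 (G/A, transition), 34 (G/T, transversion).
Of the 6 differences, 3 transitions and 3 transversions over 35 sites: P = 3/35 = 0.085714, Q = 3/35 = 0.085714.
d = −0.5·ln(0.742858) − 0.25·ln(0.828572) = −0.5·(-0.297250) − 0.25·(-0.188052) = 0.1956.

0.1956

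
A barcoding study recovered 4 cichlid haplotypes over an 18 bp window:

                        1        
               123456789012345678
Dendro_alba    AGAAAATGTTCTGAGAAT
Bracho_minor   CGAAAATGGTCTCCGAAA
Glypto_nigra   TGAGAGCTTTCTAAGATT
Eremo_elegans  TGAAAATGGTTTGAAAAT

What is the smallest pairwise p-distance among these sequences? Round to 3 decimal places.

Pairwise Hamming distances:
  Dendro_alba vs Bracho_minor: 5
  Dendro_alba vs Glypto_nigra: 7
  Dendro_alba vs Eremo_elegans: 4
  Bracho_minor vs Glypto_nigra: 10
  Bracho_minor vs Eremo_elegans: 6
  Glypto_nigra vs Eremo_elegans: 9
The smallest is 4 mismatches, between Dendro_alba and Eremo_elegans; p = 4/18 = 0.222.

0.222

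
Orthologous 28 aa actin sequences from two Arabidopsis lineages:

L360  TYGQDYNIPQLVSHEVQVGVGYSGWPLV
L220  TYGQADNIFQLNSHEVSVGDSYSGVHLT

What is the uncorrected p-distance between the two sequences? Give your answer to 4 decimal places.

The sequences differ at positions 5 (D/A), 6 (Y/D), 9 (P/F), 12 (V/N), 17 (Q/S), 20 (V/D), 21 (G/S), 25 (W/V), 26 (P/H), 28 (V/T).
There are 10 differences over 28 sites, so p = 10/28 = 0.3571.

0.3571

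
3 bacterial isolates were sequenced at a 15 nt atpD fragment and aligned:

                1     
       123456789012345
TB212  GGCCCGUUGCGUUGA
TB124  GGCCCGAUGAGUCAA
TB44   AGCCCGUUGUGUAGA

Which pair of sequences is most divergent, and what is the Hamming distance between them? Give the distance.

Pairwise Hamming distances:
  TB212 vs TB124: 4
  TB212 vs TB44: 3
  TB124 vs TB44: 5
The largest is 5, between TB124 and TB44.

5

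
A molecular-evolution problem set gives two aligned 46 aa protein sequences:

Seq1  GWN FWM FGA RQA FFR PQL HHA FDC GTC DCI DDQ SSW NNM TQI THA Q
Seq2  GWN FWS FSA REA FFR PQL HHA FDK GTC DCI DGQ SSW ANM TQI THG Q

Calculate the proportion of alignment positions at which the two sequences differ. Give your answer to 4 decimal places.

0.1522

Differing sites — 6:M/S; 8:G/S; 11:Q/E; 24:C/K; 32:D/G; 37:N/A; 45:A/G.
There are 7 differences over 46 sites, so p = 7/46 = 0.1522.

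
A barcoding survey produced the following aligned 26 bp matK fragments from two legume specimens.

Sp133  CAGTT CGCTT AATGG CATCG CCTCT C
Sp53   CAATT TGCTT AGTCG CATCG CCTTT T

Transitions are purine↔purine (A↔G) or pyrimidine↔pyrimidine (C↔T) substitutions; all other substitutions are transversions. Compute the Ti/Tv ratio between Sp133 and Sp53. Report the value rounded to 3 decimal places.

Mismatches occur at site 3 (G↔A, transition), site 6 (C↔T, transition), site 12 (A↔G, transition), site 14 (G↔C, transversion), site 24 (C↔T, transition), site 26 (C↔T, transition).
Of the 6 differences, 5 transitions and 1 transversion, so Ti/Tv = 5/1 = 5.000.

5.000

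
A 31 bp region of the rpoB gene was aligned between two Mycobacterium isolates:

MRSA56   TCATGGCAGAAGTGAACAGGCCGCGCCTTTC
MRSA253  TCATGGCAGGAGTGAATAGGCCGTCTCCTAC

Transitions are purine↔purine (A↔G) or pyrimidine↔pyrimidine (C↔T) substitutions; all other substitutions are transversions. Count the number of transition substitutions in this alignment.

The sequences differ at positions 10 (A/G, transition), 17 (C/T, transition), 24 (C/T, transition), 25 (G/C, transversion), 26 (C/T, transition), 28 (T/C, transition), 30 (T/A, transversion).
Of the 7 differences, 5 transitions and 2 transversions, so the answer is 5.

5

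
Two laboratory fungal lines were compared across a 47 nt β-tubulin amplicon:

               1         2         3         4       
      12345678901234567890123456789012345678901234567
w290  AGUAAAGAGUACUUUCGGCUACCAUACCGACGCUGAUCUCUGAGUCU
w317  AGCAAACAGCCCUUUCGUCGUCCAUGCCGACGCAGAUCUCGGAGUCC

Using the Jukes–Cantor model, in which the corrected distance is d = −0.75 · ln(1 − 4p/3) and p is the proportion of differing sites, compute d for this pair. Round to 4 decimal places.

0.2805

The sequences differ at positions 3 (U/C), 7 (G/C), 10 (U/C), 11 (A/C), 18 (G/U), 20 (U/G), 21 (A/U), 26 (A/G), 34 (U/A), 41 (U/G), 47 (U/C).
p = 11/47 = 0.234043.
d = −0.75 · ln(1 − (4/3)·0.234043) = −0.75 · ln(0.687943) = −0.75 · (-0.374049) = 0.2805.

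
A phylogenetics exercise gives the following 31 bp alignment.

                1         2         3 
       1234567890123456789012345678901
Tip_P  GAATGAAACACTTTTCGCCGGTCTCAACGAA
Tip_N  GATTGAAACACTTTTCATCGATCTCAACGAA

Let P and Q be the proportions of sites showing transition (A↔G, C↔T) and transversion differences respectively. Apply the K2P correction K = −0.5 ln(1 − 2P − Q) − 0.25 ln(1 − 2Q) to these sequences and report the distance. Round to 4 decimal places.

Mismatches occur at site 3 (A/T, transversion), site 17 (G/A, transition), site 18 (C/T, transition), site 21 (G/A, transition).
Of the 4 differences, 3 transitions and 1 transversion over 31 sites: P = 3/31 = 0.096774, Q = 1/31 = 0.032258.
d = −0.5·ln(0.774194) − 0.25·ln(0.935484) = −0.5·(-0.255933) − 0.25·(-0.066691) = 0.1446.

0.1446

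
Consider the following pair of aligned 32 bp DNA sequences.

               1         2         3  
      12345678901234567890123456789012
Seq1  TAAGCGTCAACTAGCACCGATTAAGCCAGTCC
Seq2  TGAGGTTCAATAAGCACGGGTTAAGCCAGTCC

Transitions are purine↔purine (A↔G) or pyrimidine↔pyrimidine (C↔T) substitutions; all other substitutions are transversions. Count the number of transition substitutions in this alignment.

3

The sequences differ at positions 2 (A/G, transition), 5 (C/G, transversion), 6 (G/T, transversion), 11 (C/T, transition), 12 (T/A, transversion), 18 (C/G, transversion), 20 (A/G, transition).
Of the 7 differences, 3 transitions and 4 transversions, so the answer is 3.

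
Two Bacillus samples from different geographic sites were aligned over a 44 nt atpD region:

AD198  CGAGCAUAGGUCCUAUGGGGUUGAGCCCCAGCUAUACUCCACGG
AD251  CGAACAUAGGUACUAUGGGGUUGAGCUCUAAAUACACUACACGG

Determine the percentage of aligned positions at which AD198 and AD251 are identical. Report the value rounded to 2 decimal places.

81.82%

The sequences differ at positions 4 (G/A), 12 (C/A), 27 (C/U), 29 (C/U), 31 (G/A), 32 (C/A), 35 (U/C), 39 (C/A).
36 of the 44 sites match, so the percent identity is 36/44 × 100 = 81.82%.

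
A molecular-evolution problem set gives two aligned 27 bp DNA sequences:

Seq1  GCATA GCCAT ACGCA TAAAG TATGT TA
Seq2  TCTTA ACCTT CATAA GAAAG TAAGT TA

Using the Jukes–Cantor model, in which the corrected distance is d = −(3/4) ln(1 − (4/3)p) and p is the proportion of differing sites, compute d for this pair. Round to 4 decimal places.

0.5107

Mismatches occur at site 1 (G↔T), site 3 (A↔T), site 6 (G↔A), site 9 (A↔T), site 11 (A↔C), site 12 (C↔A), site 13 (G↔T), site 14 (C↔A), site 16 (T↔G), site 23 (T↔A).
p = 10/27 = 0.370370.
d = −0.75 · ln(1 − (4/3)·0.370370) = −0.75 · ln(0.506173) = −0.75 · (-0.680877) = 0.5107.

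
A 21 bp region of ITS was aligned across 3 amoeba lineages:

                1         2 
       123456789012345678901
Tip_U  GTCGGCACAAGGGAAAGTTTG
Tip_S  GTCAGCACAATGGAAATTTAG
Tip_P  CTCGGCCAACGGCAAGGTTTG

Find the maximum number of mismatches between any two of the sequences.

Pairwise Hamming distances:
  Tip_U vs Tip_S: 4
  Tip_U vs Tip_P: 6
  Tip_S vs Tip_P: 10
The largest is 10, between Tip_S and Tip_P.

10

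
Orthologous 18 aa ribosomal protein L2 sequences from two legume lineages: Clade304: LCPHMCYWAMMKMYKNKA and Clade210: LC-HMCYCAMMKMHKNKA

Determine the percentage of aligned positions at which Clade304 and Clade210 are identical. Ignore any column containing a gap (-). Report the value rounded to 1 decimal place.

88.2%

Excluding the 1 gap column leaves 17 comparable sites.
Mismatches occur at site 8 (W→C), site 14 (Y→H).
15 of the 17 comparable sites match, so the percent identity is 15/17 × 100 = 88.2%.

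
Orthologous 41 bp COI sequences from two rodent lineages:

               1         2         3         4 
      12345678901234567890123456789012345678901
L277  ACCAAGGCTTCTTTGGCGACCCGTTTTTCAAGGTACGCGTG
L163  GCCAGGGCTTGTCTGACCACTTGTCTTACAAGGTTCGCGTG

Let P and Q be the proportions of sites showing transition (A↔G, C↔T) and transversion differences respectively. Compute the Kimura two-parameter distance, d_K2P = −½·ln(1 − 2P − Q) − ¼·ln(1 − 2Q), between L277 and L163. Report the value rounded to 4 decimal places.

Mismatches occur at site 1 (A/G, transition), site 5 (A/G, transition), site 11 (C/G, transversion), site 13 (T/C, transition), site 16 (G/A, transition), site 18 (G/C, transversion), site 21 (C/T, transition), site 22 (C/T, transition), site 25 (T/C, transition), site 28 (T/A, transversion), site 35 (A/T, transversion).
Of the 11 differences, 7 transitions and 4 transversions over 41 sites: P = 7/41 = 0.170732, Q = 4/41 = 0.097561.
d = −0.5·ln(0.560975) − 0.25·ln(0.804878) = −0.5·(-0.578079) − 0.25·(-0.217065) = 0.3433.

0.3433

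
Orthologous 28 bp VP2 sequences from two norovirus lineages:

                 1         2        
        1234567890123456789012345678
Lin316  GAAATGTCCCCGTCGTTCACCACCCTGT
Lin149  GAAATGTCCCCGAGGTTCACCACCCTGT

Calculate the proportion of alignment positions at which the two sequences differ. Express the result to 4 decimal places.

0.0714

The sequences differ at positions 13 (T/A), 14 (C/G).
There are 2 differences over 28 sites, so p = 2/28 = 0.0714.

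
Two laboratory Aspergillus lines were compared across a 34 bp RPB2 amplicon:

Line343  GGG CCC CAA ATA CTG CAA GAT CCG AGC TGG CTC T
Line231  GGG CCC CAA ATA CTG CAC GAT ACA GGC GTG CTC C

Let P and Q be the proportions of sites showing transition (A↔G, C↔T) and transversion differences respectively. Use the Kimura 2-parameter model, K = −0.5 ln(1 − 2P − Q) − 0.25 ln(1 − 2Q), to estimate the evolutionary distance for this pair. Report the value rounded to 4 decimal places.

0.2412

The sequences differ at positions 18 (A/C, transversion), 22 (C/A, transversion), 24 (G/A, transition), 25 (A/G, transition), 28 (T/G, transversion), 29 (G/T, transversion), 34 (T/C, transition).
Of the 7 differences, 3 transitions and 4 transversions over 34 sites: P = 3/34 = 0.088235, Q = 4/34 = 0.117647.
d = −0.5·ln(0.705883) − 0.25·ln(0.764706) = −0.5·(-0.348306) − 0.25·(-0.268264) = 0.2412.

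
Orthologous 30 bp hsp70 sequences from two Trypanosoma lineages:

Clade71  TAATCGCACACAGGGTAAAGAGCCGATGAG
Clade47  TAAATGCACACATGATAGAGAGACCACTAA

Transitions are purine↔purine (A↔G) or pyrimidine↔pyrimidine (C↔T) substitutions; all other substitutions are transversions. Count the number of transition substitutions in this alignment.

Mismatches occur at site 4 (T→A, transversion), site 5 (C→T, transition), site 13 (G→T, transversion), site 15 (G→A, transition), site 18 (A→G, transition), site 23 (C→A, transversion), site 25 (G→C, transversion), site 27 (T→C, transition), site 28 (G→T, transversion), site 30 (G→A, transition).
Of the 10 differences, 5 transitions and 5 transversions, so the answer is 5.

5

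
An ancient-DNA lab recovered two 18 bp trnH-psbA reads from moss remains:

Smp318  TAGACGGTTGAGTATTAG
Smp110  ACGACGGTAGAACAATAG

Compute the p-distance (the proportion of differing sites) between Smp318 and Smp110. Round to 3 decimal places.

0.333

Differing sites — 1:T/A; 2:A/C; 9:T/A; 12:G/A; 13:T/C; 15:T/A.
There are 6 differences over 18 sites, so p = 6/18 = 0.333.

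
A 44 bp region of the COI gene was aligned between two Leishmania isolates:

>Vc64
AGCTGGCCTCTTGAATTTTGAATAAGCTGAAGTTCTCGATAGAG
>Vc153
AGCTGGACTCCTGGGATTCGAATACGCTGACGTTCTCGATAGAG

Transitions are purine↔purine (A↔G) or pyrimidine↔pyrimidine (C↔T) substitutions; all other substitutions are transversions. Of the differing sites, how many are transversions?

The sequences differ at positions 7 (C/A, transversion), 11 (T/C, transition), 14 (A/G, transition), 15 (A/G, transition), 16 (T/A, transversion), 19 (T/C, transition), 25 (A/C, transversion), 31 (A/C, transversion).
Of the 8 differences, 4 transitions and 4 transversions, so the answer is 4.

4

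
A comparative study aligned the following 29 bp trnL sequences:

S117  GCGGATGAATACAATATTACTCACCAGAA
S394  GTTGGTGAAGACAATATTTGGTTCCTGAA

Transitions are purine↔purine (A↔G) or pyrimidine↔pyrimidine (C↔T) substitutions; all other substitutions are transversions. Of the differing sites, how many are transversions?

Differing sites — 2:C/T (Ti); 3:G/T (Tv); 5:A/G (Ti); 10:T/G (Tv); 19:A/T (Tv); 20:C/G (Tv); 21:T/G (Tv); 22:C/T (Ti); 23:A/T (Tv); 26:A/T (Tv).
Of the 10 differences, 3 transitions and 7 transversions, so the answer is 7.

7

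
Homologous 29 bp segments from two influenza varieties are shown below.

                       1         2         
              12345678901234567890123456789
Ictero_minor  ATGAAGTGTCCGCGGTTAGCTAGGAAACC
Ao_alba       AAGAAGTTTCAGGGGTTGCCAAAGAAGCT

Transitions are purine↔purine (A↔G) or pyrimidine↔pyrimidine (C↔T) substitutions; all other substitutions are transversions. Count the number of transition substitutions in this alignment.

4

The sequences differ at positions 2 (T/A, transversion), 8 (G/T, transversion), 11 (C/A, transversion), 13 (C/G, transversion), 18 (A/G, transition), 19 (G/C, transversion), 21 (T/A, transversion), 23 (G/A, transition), 27 (A/G, transition), 29 (C/T, transition).
Of the 10 differences, 4 transitions and 6 transversions, so the answer is 4.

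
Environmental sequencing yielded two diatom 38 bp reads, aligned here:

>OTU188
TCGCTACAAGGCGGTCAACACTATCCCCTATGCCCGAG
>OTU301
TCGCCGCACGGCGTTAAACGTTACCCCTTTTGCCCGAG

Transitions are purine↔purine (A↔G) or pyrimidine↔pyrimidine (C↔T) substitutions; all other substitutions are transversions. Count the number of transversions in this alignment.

The sequences differ at positions 5 (T/C, transition), 6 (A/G, transition), 9 (A/C, transversion), 14 (G/T, transversion), 16 (C/A, transversion), 20 (A/G, transition), 21 (C/T, transition), 24 (T/C, transition), 28 (C/T, transition), 30 (A/T, transversion).
Of the 10 differences, 6 transitions and 4 transversions, so the answer is 4.

4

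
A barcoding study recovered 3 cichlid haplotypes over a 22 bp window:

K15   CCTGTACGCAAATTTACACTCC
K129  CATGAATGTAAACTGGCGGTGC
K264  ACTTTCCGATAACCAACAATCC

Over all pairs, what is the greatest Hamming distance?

14

Pairwise Hamming distances:
  K15 vs K129: 10
  K15 vs K264: 9
  K129 vs K264: 14
The largest is 14, between K129 and K264.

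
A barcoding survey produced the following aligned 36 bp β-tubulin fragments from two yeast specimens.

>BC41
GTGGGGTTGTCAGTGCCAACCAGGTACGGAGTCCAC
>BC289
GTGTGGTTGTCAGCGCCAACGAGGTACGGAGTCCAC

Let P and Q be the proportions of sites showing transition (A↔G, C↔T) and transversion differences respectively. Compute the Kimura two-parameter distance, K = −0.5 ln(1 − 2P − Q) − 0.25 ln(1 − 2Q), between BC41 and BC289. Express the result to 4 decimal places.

Mismatches occur at site 4 (G→T, transversion), site 14 (T→C, transition), site 21 (C→G, transversion).
Of the 3 differences, 1 transition and 2 transversions over 36 sites: P = 1/36 = 0.027778, Q = 2/36 = 0.055556.
d = −0.5·ln(0.888888) − 0.25·ln(0.888888) = −0.5·(-0.117784) − 0.25·(-0.117784) = 0.0883.

0.0883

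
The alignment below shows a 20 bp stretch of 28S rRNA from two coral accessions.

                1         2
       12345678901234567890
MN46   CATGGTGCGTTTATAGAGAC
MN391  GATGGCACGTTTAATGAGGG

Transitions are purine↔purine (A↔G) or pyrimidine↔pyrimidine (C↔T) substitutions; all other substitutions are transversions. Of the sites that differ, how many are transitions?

Differing sites — 1:C/G (Tv); 6:T/C (Ti); 7:G/A (Ti); 14:T/A (Tv); 15:A/T (Tv); 19:A/G (Ti); 20:C/G (Tv).
Of the 7 differences, 3 transitions and 4 transversions, so the answer is 3.

3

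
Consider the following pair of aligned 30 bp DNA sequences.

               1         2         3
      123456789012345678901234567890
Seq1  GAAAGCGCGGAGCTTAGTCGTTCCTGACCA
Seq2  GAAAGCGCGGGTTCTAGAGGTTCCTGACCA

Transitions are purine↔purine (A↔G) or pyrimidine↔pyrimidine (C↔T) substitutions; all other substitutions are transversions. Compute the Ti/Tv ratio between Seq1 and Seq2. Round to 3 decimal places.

1.000

The sequences differ at positions 11 (A/G, transition), 12 (G/T, transversion), 13 (C/T, transition), 14 (T/C, transition), 18 (T/A, transversion), 19 (C/G, transversion).
Of the 6 differences, 3 transitions and 3 transversions, so Ti/Tv = 3/3 = 1.000.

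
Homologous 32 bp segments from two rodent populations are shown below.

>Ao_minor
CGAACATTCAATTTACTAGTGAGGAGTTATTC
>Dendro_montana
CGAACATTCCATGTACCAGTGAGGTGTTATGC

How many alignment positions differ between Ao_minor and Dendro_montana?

The sequences differ at positions 10 (A/C), 13 (T/G), 17 (T/C), 25 (A/T), 31 (T/G).
That gives 5 mismatches out of 32 aligned sites, so the Hamming distance is 5.

5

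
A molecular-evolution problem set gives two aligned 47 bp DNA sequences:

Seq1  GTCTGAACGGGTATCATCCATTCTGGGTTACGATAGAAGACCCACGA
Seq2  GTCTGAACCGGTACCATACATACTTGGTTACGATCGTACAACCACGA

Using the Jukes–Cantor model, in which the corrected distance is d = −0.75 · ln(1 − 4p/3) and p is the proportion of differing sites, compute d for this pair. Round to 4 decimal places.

Mismatches occur at site 9 (G/C), site 14 (T/C), site 18 (C/A), site 22 (T/A), site 25 (G/T), site 35 (A/C), site 37 (A/T), site 39 (G/C), site 41 (C/A).
p = 9/47 = 0.191489.
d = −0.75 · ln(1 − (4/3)·0.191489) = −0.75 · ln(0.744681) = −0.75 · (-0.294799) = 0.2211.

0.2211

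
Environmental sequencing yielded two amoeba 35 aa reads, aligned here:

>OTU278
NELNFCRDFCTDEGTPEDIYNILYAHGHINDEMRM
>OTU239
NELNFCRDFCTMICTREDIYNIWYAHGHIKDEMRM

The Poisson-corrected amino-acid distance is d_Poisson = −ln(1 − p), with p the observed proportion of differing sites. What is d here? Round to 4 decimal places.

0.1881

The sequences differ at positions 12 (D/M), 13 (E/I), 14 (G/C), 16 (P/R), 23 (L/W), 30 (N/K).
p = 6/35 = 0.171429.
d = −ln(1 − 0.171429) = −ln(0.828571) = 0.1881.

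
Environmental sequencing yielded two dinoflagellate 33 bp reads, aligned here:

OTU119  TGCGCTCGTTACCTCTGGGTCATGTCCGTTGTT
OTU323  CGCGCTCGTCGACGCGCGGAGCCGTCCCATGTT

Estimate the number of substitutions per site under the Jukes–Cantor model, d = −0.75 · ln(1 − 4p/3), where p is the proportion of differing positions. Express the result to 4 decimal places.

0.5587

Mismatches occur at site 1 (T→C), site 10 (T→C), site 11 (A→G), site 12 (C→A), site 14 (T→G), site 16 (T→G), site 17 (G→C), site 20 (T→A), site 21 (C→G), site 22 (A→C), site 23 (T→C), site 28 (G→C), site 29 (T→A).
p = 13/33 = 0.393939.
d = −0.75 · ln(1 − (4/3)·0.393939) = −0.75 · ln(0.474748) = −0.75 · (-0.744971) = 0.5587.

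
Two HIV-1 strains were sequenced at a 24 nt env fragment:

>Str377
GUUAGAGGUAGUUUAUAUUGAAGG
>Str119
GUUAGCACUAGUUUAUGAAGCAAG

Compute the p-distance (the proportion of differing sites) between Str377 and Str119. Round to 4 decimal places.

Differing sites — 6:A/C; 7:G/A; 8:G/C; 17:A/G; 18:U/A; 19:U/A; 21:A/C; 23:G/A.
There are 8 differences over 24 sites, so p = 8/24 = 0.3333.

0.3333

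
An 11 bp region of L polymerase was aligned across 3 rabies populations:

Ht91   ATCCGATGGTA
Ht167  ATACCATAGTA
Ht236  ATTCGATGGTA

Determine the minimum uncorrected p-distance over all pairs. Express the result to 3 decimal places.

0.091

Pairwise Hamming distances:
  Ht91 vs Ht167: 3
  Ht91 vs Ht236: 1
  Ht167 vs Ht236: 3
The smallest is 1 mismatch, between Ht91 and Ht236; p = 1/11 = 0.091.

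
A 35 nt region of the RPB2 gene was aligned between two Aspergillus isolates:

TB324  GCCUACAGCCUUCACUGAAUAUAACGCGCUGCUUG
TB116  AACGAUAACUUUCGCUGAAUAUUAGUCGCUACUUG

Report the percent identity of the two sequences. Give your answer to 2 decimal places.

68.57%

Differing sites — 1:G/A; 2:C/A; 4:U/G; 6:C/U; 8:G/A; 10:C/U; 14:A/G; 23:A/U; 25:C/G; 26:G/U; 31:G/A.
24 of the 35 sites match, so the percent identity is 24/35 × 100 = 68.57%.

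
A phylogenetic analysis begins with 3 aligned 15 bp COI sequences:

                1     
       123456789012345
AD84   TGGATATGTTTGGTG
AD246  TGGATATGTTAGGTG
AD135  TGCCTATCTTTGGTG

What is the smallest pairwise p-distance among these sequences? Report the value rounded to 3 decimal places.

0.067

Pairwise Hamming distances:
  AD84 vs AD246: 1
  AD84 vs AD135: 3
  AD246 vs AD135: 4
The smallest is 1 mismatch, between AD84 and AD246; p = 1/15 = 0.067.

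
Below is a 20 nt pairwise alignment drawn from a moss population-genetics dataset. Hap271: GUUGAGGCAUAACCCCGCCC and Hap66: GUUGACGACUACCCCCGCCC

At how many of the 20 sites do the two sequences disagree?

The sequences differ at positions 6 (G/C), 8 (C/A), 9 (A/C), 12 (A/C).
That gives 4 mismatches out of 20 aligned sites, so the Hamming distance is 4.

4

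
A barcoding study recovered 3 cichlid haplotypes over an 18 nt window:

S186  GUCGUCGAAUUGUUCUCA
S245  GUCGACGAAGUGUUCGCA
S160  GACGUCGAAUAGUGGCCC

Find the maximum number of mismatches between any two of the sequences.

Pairwise Hamming distances:
  S186 vs S245: 3
  S186 vs S160: 6
  S245 vs S160: 8
The largest is 8, between S245 and S160.

8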